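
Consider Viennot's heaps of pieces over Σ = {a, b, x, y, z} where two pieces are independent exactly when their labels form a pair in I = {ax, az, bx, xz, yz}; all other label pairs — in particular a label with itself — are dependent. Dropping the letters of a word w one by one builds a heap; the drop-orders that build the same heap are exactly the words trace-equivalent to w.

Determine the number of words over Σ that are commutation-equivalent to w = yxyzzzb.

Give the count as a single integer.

#0=y has no predecessor
#1=x depends on [0:y]
#2=y depends on [1:x]
#3=z has no predecessor
#4=z depends on [3:z]
#5=z depends on [4:z]
#6=b depends on [2:y, 5:z]
sources: [0:y, 3:z]
N(rest) = Σ N(rest − s) over sources s of rest; N(one piece) = 1:
  size 1 → [6]=1
  size 2 → [2,6]=1  [5,6]=1
  size 3 → [1,2,6]=1  [2,5,6]=2  [4,5,6]=1
  size 4 → [0,1,2,6]=1  [1,2,5,6]=3  [2,4,5,6]=3  [3,4,5,6]=1
  size 5 → [0,1,2,5,6]=4  [1,2,4,5,6]=6  [2,3,4,5,6]=4
  first=0(y) contributes 10
  first=3(z) contributes 10
|[w]| = 20

20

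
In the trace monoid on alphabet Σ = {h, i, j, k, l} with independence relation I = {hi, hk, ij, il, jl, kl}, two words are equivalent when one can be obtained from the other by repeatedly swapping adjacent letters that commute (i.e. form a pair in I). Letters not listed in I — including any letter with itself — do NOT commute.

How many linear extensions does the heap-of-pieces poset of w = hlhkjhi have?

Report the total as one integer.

piece 0:h — minimal
piece 1:l rests on {0:h}
piece 2:h rests on {1:l}
piece 3:k — minimal
piece 4:j rests on {2:h, 3:k}
piece 5:h rests on {4:j}
piece 6:i rests on {3:k}
minimal pieces: {0:h, 3:k}
ways to finish when only these pieces remain (= sum over removing one remaining piece with nothing left below it):
  1 left: {5}→1  {6}→1
  2 left: {4,5}→1  {5,6}→2
  3 left: {2,4,5}→1  {4,5,6}→3
  4 left: {1,2,4,5}→1  {2,4,5,6}→4  {3,4,5,6}→3
  5 left: {0,1,2,4,5}→1  {1,2,4,5,6}→5  {2,3,4,5,6}→7
  placing 0:h first → 12 extensions
  placing 3:k first → 6 extensions
total linear extensions = 18

18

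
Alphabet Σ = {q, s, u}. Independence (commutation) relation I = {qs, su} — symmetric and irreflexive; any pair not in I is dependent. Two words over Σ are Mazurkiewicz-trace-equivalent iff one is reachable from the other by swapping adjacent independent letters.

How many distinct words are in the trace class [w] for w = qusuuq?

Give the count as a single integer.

6

#0=q has no predecessor
#1=u depends on [0:q]
#2=s has no predecessor
#3=u depends on [1:u]
#4=u depends on [3:u]
#5=q depends on [4:u]
sources: [0:q, 2:s]
N(rest) = Σ N(rest − s) over sources s of rest; N(one piece) = 1:
  size 1 → [2]=1  [5]=1
  size 2 → [2,5]=2  [4,5]=1
  size 3 → [2,4,5]=3  [3,4,5]=1
  size 4 → [1,3,4,5]=1  [2,3,4,5]=4
  first=0(q) contributes 5
  first=2(s) contributes 1
|[w]| = 6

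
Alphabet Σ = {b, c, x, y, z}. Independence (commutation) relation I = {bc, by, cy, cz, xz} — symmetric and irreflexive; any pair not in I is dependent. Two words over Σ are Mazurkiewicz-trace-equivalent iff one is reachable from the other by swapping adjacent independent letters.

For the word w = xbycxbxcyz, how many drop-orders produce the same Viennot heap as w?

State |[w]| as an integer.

drop 0:x onto floor
drop 1:b onto {0:x}
drop 2:y onto {0:x}
drop 3:c onto {0:x}
drop 4:x onto {1:b, 2:y, 3:c}
drop 5:b onto {4:x}
drop 6:x onto {5:b}
drop 7:c onto {6:x}
drop 8:y onto {6:x}
drop 9:z onto {8:y}
ground layer = {0:x}
drop-orders for the pieces not yet dropped (sum over which currently-grounded one goes next):
  1 to go: {7} 1  {9} 1
  2 to go: {7,9} 2  {8,9} 1
  3 to go: {7,8,9} 3
  4 to go: {6,7,8,9} 3
  5 to go: {5,6,7,8,9} 3
  6 to go: {4,5,6,7,8,9} 3
  7 to go: {1,4,5,6,7,8,9} 3  {2,4,5,6,7,8,9} 3  {3,4,5,6,7,8,9} 3
  8 to go: {1,2,4,5,6,7,8,9} 6  {1,3,4,5,6,7,8,9} 6  {2,3,4,5,6,7,8,9} 6
  if 0:x drops first: 18 orders

18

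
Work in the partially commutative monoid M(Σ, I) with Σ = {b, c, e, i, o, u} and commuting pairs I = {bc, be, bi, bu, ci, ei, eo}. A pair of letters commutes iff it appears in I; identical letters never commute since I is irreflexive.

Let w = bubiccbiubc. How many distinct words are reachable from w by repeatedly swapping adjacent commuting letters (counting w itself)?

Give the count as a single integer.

1980

piece 0:b — minimal
piece 1:u — minimal
piece 2:b rests on {0:b}
piece 3:i rests on {1:u}
piece 4:c rests on {1:u}
piece 5:c rests on {4:c}
piece 6:b rests on {2:b}
piece 7:i rests on {3:i}
piece 8:u rests on {5:c, 7:i}
piece 9:b rests on {6:b}
piece 10:c rests on {8:u}
minimal pieces: {0:b, 1:u}
ways to finish when only these pieces remain (= sum over removing one remaining piece with nothing left below it):
  1 left: {9}→1  {10}→1
  2 left: {6,9}→1  {8,10}→1  {9,10}→2
  3 left: {2,6,9}→1  {5,8,10}→1  {6,9,10}→3  {7,8,10}→1  {8,9,10}→3
  4 left: {0,2,6,9}→1  {2,6,9,10}→4  {3,7,8,10}→1  {4,5,8,10}→1  {5,7,8,10}→2  {5,8,9,10}→4  {6,8,9,10}→6  {7,8,9,10}→4
  5 left: {0,2,6,9,10}→5  {2,6,8,9,10}→10  {3,5,7,8,10}→3  {3,7,8,9,10}→5  {4,5,7,8,10}→3  {4,5,8,9,10}→5  {5,6,8,9,10}→10  {5,7,8,9,10}→10  {6,7,8,9,10}→10
  6 left: {0,2,6,8,9,10}→15  {2,5,6,8,9,10}→20  {2,6,7,8,9,10}→20  {3,4,5,7,8,10}→6  {3,5,7,8,9,10}→18  {3,6,7,8,9,10}→15  {4,5,6,8,9,10}→15  {4,5,7,8,9,10}→18  {5,6,7,8,9,10}→30
  7 left: {0,2,5,6,8,9,10}→35  {0,2,6,7,8,9,10}→35  {1,3,4,5,7,8,10}→6  {2,3,6,7,8,9,10}→35  {2,4,5,6,8,9,10}→35  {2,5,6,7,8,9,10}→70  {3,4,5,7,8,9,10}→42  {3,5,6,7,8,9,10}→63  {4,5,6,7,8,9,10}→63
  8 left: {0,2,3,6,7,8,9,10}→70  {0,2,4,5,6,8,9,10}→70  {0,2,5,6,7,8,9,10}→140  {1,3,4,5,7,8,9,10}→48  {2,3,5,6,7,8,9,10}→168  {2,4,5,6,7,8,9,10}→168  {3,4,5,6,7,8,9,10}→168
  9 left: {0,2,3,5,6,7,8,9,10}→378  {0,2,4,5,6,7,8,9,10}→378  {1,3,4,5,6,7,8,9,10}→216  {2,3,4,5,6,7,8,9,10}→504
  placing 0:b first → 720 extensions
  placing 1:u first → 1260 extensions
total linear extensions = 1980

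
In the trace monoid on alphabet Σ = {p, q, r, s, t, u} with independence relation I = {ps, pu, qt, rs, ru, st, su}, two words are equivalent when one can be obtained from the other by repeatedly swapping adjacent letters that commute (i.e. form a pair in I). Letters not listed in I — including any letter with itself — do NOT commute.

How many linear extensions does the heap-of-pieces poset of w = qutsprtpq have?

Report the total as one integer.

7

piece 0:q — minimal
piece 1:u rests on {0:q}
piece 2:t rests on {1:u}
piece 3:s rests on {0:q}
piece 4:p rests on {2:t}
piece 5:r rests on {4:p}
piece 6:t rests on {5:r}
piece 7:p rests on {6:t}
piece 8:q rests on {3:s, 7:p}
minimal pieces: {0:q}
ways to finish when only these pieces remain (= sum over removing one remaining piece with nothing left below it):
  1 left: {8}→1
  2 left: {3,8}→1  {7,8}→1
  3 left: {3,7,8}→2  {6,7,8}→1
  4 left: {3,6,7,8}→3  {5,6,7,8}→1
  5 left: {3,5,6,7,8}→4  {4,5,6,7,8}→1
  6 left: {2,4,5,6,7,8}→1  {3,4,5,6,7,8}→5
  7 left: {1,2,4,5,6,7,8}→1  {2,3,4,5,6,7,8}→6
  placing 0:q first → 7 extensions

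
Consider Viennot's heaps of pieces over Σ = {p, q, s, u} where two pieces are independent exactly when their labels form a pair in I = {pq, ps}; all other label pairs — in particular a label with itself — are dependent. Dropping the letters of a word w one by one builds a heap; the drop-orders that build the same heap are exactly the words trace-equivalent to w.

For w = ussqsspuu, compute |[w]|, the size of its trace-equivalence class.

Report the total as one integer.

#0=u has no predecessor
#1=s depends on [0:u]
#2=s depends on [1:s]
#3=q depends on [2:s]
#4=s depends on [3:q]
#5=s depends on [4:s]
#6=p depends on [0:u]
#7=u depends on [5:s, 6:p]
#8=u depends on [7:u]
sources: [0:u]
N(rest) = Σ N(rest − s) over sources s of rest; N(one piece) = 1:
  size 1 → [8]=1
  size 2 → [7,8]=1
  size 3 → [5,7,8]=1  [6,7,8]=1
  size 4 → [4,5,7,8]=1  [5,6,7,8]=2
  size 5 → [3,4,5,7,8]=1  [4,5,6,7,8]=3
  size 6 → [2,3,4,5,7,8]=1  [3,4,5,6,7,8]=4
  size 7 → [1,2,3,4,5,7,8]=1  [2,3,4,5,6,7,8]=5
  first=0(u) contributes 6

6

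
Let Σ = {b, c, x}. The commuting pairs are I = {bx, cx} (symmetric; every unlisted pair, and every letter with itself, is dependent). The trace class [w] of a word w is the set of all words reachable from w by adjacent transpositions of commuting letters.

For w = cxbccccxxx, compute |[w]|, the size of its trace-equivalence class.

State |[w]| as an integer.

drop 0:c onto floor
drop 1:x onto floor
drop 2:b onto {0:c}
drop 3:c onto {2:b}
drop 4:c onto {3:c}
drop 5:c onto {4:c}
drop 6:c onto {5:c}
drop 7:x onto {1:x}
drop 8:x onto {7:x}
drop 9:x onto {8:x}
ground layer = {0:c, 1:x}
drop-orders for the pieces not yet dropped (sum over which currently-grounded one goes next):
  1 to go: {6} 1  {9} 1
  2 to go: {5,6} 1  {6,9} 2  {8,9} 1
  3 to go: {4,5,6} 1  {5,6,9} 3  {6,8,9} 3  {7,8,9} 1
  4 to go: {1,7,8,9} 1  {3,4,5,6} 1  {4,5,6,9} 4  {5,6,8,9} 6  {6,7,8,9} 4
  5 to go: {1,6,7,8,9} 5  {2,3,4,5,6} 1  {3,4,5,6,9} 5  {4,5,6,8,9} 10  {5,6,7,8,9} 10
  6 to go: {0,2,3,4,5,6} 1  {1,5,6,7,8,9} 15  {2,3,4,5,6,9} 6  {3,4,5,6,8,9} 15  {4,5,6,7,8,9} 20
  7 to go: {0,2,3,4,5,6,9} 7  {1,4,5,6,7,8,9} 35  {2,3,4,5,6,8,9} 21  {3,4,5,6,7,8,9} 35
  8 to go: {0,2,3,4,5,6,8,9} 28  {1,3,4,5,6,7,8,9} 70  {2,3,4,5,6,7,8,9} 56
  if 0:c drops first: 126 orders
  if 1:x drops first: 84 orders
heap linearizations: 210

210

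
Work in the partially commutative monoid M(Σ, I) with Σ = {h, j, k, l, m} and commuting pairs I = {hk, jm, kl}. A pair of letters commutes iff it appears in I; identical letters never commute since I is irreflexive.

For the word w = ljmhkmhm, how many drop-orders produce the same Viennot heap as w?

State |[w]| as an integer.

0(l) covers ∅
1(j) covers 0:l
2(m) covers 0:l
3(h) covers 1:j, 2:m
4(k) covers 1:j, 2:m
5(m) covers 3:h, 4:k
6(h) covers 5:m
7(m) covers 6:h
floor of heap: 0:l
completions by unplaced set U, small U first (add the entries for U minus each lowest piece of U):
  |U|=1: {7}:1
  |U|=2: {6,7}:1
  |U|=3: {5,6,7}:1
  |U|=4: {3,5,6,7}:1  {4,5,6,7}:1
  |U|=5: {3,4,5,6,7}:2
  |U|=6: {1,3,4,5,6,7}:2  {2,3,4,5,6,7}:2
  start at 0(l): 4

4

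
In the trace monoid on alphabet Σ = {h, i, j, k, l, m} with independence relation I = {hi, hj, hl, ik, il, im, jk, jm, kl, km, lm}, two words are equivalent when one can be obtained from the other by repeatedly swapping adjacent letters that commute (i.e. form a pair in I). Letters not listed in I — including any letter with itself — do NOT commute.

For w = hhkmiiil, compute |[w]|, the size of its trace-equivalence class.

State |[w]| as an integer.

560

drop 0:h onto floor
drop 1:h onto {0:h}
drop 2:k onto {1:h}
drop 3:m onto {1:h}
drop 4:i onto floor
drop 5:i onto {4:i}
drop 6:i onto {5:i}
drop 7:l onto floor
ground layer = {0:h, 4:i, 7:l}
drop-orders for the pieces not yet dropped (sum over which currently-grounded one goes next):
  1 to go: {2} 1  {3} 1  {6} 1  {7} 1
  2 to go: {2,3} 2  {2,6} 2  {2,7} 2  {3,6} 2  {3,7} 2  {5,6} 1  {6,7} 2
  3 to go: {1,2,3} 2  {2,3,6} 6  {2,3,7} 6  {2,5,6} 3  {2,6,7} 6  {3,5,6} 3  {3,6,7} 6  {4,5,6} 1  {5,6,7} 3
  4 to go: {0,1,2,3} 2  {1,2,3,6} 8  {1,2,3,7} 8  {2,3,5,6} 12  {2,3,6,7} 24  {2,4,5,6} 4  {2,5,6,7} 12  {3,4,5,6} 4  {3,5,6,7} 12  {4,5,6,7} 4
  5 to go: {0,1,2,3,6} 10  {0,1,2,3,7} 10  {1,2,3,5,6} 20  {1,2,3,6,7} 40  {2,3,4,5,6} 20  {2,3,5,6,7} 60  {2,4,5,6,7} 20  {3,4,5,6,7} 20
  6 to go: {0,1,2,3,5,6} 30  {0,1,2,3,6,7} 60  {1,2,3,4,5,6} 40  {1,2,3,5,6,7} 120  {2,3,4,5,6,7} 120
  if 0:h drops first: 280 orders
  if 4:i drops first: 210 orders
  if 7:l drops first: 70 orders
heap linearizations: 560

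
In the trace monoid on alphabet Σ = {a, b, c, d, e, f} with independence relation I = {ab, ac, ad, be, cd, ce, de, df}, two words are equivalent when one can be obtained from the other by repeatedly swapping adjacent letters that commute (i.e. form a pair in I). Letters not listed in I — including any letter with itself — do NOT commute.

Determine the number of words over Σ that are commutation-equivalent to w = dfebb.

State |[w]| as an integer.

7

drop 0:d onto floor
drop 1:f onto floor
drop 2:e onto {1:f}
drop 3:b onto {0:d, 1:f}
drop 4:b onto {3:b}
ground layer = {0:d, 1:f}
drop-orders for the pieces not yet dropped (sum over which currently-grounded one goes next):
  1 to go: {2} 1  {4} 1
  2 to go: {2,4} 2  {3,4} 1
  3 to go: {0,3,4} 1  {2,3,4} 3
  if 0:d drops first: 3 orders
  if 1:f drops first: 4 orders
heap linearizations: 7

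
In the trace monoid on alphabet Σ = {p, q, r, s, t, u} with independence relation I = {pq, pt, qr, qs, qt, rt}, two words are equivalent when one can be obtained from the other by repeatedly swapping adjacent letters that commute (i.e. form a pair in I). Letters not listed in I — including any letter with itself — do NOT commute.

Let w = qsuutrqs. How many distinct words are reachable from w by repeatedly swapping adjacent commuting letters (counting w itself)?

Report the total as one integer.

16

0(q) covers ∅
1(s) covers ∅
2(u) covers 0:q, 1:s
3(u) covers 2:u
4(t) covers 3:u
5(r) covers 3:u
6(q) covers 3:u
7(s) covers 4:t, 5:r
floor of heap: 0:q, 1:s
completions by unplaced set U, small U first (add the entries for U minus each lowest piece of U):
  |U|=1: {6}:1  {7}:1
  |U|=2: {4,7}:1  {5,7}:1  {6,7}:2
  |U|=3: {4,5,7}:2  {4,6,7}:3  {5,6,7}:3
  |U|=4: {4,5,6,7}:8
  |U|=5: {3,4,5,6,7}:8
  |U|=6: {2,3,4,5,6,7}:8
  start at 0(q): 8
  start at 1(s): 8
sum over floor = 16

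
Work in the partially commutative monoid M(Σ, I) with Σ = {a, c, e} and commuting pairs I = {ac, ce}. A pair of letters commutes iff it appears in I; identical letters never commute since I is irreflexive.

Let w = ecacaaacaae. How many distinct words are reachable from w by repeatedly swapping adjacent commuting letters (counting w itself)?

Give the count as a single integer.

0(e) covers ∅
1(c) covers ∅
2(a) covers 0:e
3(c) covers 1:c
4(a) covers 2:a
5(a) covers 4:a
6(a) covers 5:a
7(c) covers 3:c
8(a) covers 6:a
9(a) covers 8:a
10(e) covers 9:a
floor of heap: 0:e, 1:c
completions by unplaced set U, small U first (add the entries for U minus each lowest piece of U):
  |U|=1: {7}:1  {10}:1
  |U|=2: {3,7}:1  {7,10}:2  {9,10}:1
  |U|=3: {1,3,7}:1  {3,7,10}:3  {7,9,10}:3  {8,9,10}:1
  |U|=4: {1,3,7,10}:4  {3,7,9,10}:6  {6,8,9,10}:1  {7,8,9,10}:4
  |U|=5: {1,3,7,9,10}:10  {3,7,8,9,10}:10  {5,6,8,9,10}:1  {6,7,8,9,10}:5
  |U|=6: {1,3,7,8,9,10}:20  {3,6,7,8,9,10}:15  {4,5,6,8,9,10}:1  {5,6,7,8,9,10}:6
  |U|=7: {1,3,6,7,8,9,10}:35  {2,4,5,6,8,9,10}:1  {3,5,6,7,8,9,10}:21  {4,5,6,7,8,9,10}:7
  |U|=8: {0,2,4,5,6,8,9,10}:1  {1,3,5,6,7,8,9,10}:56  {2,4,5,6,7,8,9,10}:8  {3,4,5,6,7,8,9,10}:28
  |U|=9: {0,2,4,5,6,7,8,9,10}:9  {1,3,4,5,6,7,8,9,10}:84  {2,3,4,5,6,7,8,9,10}:36
  start at 0(e): 120
  start at 1(c): 45
sum over floor = 165

165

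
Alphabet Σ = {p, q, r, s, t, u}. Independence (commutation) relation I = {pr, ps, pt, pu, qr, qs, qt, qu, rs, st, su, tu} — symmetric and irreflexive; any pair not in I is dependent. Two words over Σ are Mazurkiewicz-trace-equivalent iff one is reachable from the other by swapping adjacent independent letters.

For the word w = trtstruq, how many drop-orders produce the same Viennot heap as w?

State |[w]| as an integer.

#0=t has no predecessor
#1=r depends on [0:t]
#2=t depends on [1:r]
#3=s has no predecessor
#4=t depends on [2:t]
#5=r depends on [4:t]
#6=u depends on [5:r]
#7=q has no predecessor
sources: [0:t, 3:s, 7:q]
N(rest) = Σ N(rest − s) over sources s of rest; N(one piece) = 1:
  size 1 → [3]=1  [6]=1  [7]=1
  size 2 → [3,6]=2  [3,7]=2  [5,6]=1  [6,7]=2
  size 3 → [3,5,6]=3  [3,6,7]=6  [4,5,6]=1  [5,6,7]=3
  size 4 → [2,4,5,6]=1  [3,4,5,6]=4  [3,5,6,7]=12  [4,5,6,7]=4
  size 5 → [1,2,4,5,6]=1  [2,3,4,5,6]=5  [2,4,5,6,7]=5  [3,4,5,6,7]=20
  size 6 → [0,1,2,4,5,6]=1  [1,2,3,4,5,6]=6  [1,2,4,5,6,7]=6  [2,3,4,5,6,7]=30
  first=0(t) contributes 42
  first=3(s) contributes 7
  first=7(q) contributes 7
|[w]| = 56

56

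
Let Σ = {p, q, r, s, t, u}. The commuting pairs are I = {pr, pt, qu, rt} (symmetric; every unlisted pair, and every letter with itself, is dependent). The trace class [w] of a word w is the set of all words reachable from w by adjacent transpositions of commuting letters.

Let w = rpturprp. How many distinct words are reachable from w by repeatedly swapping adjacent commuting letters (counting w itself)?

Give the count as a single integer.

#0=r has no predecessor
#1=p has no predecessor
#2=t has no predecessor
#3=u depends on [0:r, 1:p, 2:t]
#4=r depends on [3:u]
#5=p depends on [3:u]
#6=r depends on [4:r]
#7=p depends on [5:p]
sources: [0:r, 1:p, 2:t]
N(rest) = Σ N(rest − s) over sources s of rest; N(one piece) = 1:
  size 1 → [6]=1  [7]=1
  size 2 → [4,6]=1  [5,7]=1  [6,7]=2
  size 3 → [4,6,7]=3  [5,6,7]=3
  size 4 → [4,5,6,7]=6
  size 5 → [3,4,5,6,7]=6
  size 6 → [0,3,4,5,6,7]=6  [1,3,4,5,6,7]=6  [2,3,4,5,6,7]=6
  first=0(r) contributes 12
  first=1(p) contributes 12
  first=2(t) contributes 12
|[w]| = 36

36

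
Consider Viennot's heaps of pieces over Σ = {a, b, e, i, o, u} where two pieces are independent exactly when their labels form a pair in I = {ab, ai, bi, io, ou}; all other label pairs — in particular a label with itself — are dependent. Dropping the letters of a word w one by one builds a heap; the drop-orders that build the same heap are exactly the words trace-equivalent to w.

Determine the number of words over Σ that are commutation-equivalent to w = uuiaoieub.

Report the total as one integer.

6

drop 0:u onto floor
drop 1:u onto {0:u}
drop 2:i onto {1:u}
drop 3:a onto {1:u}
drop 4:o onto {3:a}
drop 5:i onto {2:i}
drop 6:e onto {4:o, 5:i}
drop 7:u onto {6:e}
drop 8:b onto {7:u}
ground layer = {0:u}
drop-orders for the pieces not yet dropped (sum over which currently-grounded one goes next):
  1 to go: {8} 1
  2 to go: {7,8} 1
  3 to go: {6,7,8} 1
  4 to go: {4,6,7,8} 1  {5,6,7,8} 1
  5 to go: {2,5,6,7,8} 1  {3,4,6,7,8} 1  {4,5,6,7,8} 2
  6 to go: {2,4,5,6,7,8} 3  {3,4,5,6,7,8} 3
  7 to go: {2,3,4,5,6,7,8} 6
  if 0:u drops first: 6 orders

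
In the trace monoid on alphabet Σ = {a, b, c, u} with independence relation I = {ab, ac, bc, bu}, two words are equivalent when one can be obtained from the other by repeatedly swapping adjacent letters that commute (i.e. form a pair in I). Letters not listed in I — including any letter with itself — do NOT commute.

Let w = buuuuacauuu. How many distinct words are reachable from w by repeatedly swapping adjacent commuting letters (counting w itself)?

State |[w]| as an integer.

33

#0=b has no predecessor
#1=u has no predecessor
#2=u depends on [1:u]
#3=u depends on [2:u]
#4=u depends on [3:u]
#5=a depends on [4:u]
#6=c depends on [4:u]
#7=a depends on [5:a]
#8=u depends on [6:c, 7:a]
#9=u depends on [8:u]
#10=u depends on [9:u]
sources: [0:b, 1:u]
N(rest) = Σ N(rest − s) over sources s of rest; N(one piece) = 1:
  size 1 → [0]=1  [10]=1
  size 2 → [0,10]=2  [9,10]=1
  size 3 → [0,9,10]=3  [8,9,10]=1
  size 4 → [0,8,9,10]=4  [6,8,9,10]=1  [7,8,9,10]=1
  size 5 → [0,6,8,9,10]=5  [0,7,8,9,10]=5  [5,7,8,9,10]=1  [6,7,8,9,10]=2
  size 6 → [0,5,7,8,9,10]=6  [0,6,7,8,9,10]=12  [5,6,7,8,9,10]=3
  size 7 → [0,5,6,7,8,9,10]=21  [4,5,6,7,8,9,10]=3
  size 8 → [0,4,5,6,7,8,9,10]=24  [3,4,5,6,7,8,9,10]=3
  size 9 → [0,3,4,5,6,7,8,9,10]=27  [2,3,4,5,6,7,8,9,10]=3
  first=0(b) contributes 3
  first=1(u) contributes 30
|[w]| = 33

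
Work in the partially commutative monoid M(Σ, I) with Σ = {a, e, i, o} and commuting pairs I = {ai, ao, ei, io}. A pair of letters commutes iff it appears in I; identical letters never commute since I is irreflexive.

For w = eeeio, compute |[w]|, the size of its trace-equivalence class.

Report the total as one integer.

5

0(e) covers ∅
1(e) covers 0:e
2(e) covers 1:e
3(i) covers ∅
4(o) covers 2:e
floor of heap: 0:e, 3:i
completions by unplaced set U, small U first (add the entries for U minus each lowest piece of U):
  |U|=1: {3}:1  {4}:1
  |U|=2: {2,4}:1  {3,4}:2
  |U|=3: {1,2,4}:1  {2,3,4}:3
  start at 0(e): 4
  start at 3(i): 1
sum over floor = 5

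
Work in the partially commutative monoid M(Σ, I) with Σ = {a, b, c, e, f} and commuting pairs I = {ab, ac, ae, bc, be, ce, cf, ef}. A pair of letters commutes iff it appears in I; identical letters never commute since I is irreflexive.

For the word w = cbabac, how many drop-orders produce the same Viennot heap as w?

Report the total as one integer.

90

drop 0:c onto floor
drop 1:b onto floor
drop 2:a onto floor
drop 3:b onto {1:b}
drop 4:a onto {2:a}
drop 5:c onto {0:c}
ground layer = {0:c, 1:b, 2:a}
drop-orders for the pieces not yet dropped (sum over which currently-grounded one goes next):
  1 to go: {3} 1  {4} 1  {5} 1
  2 to go: {0,5} 1  {1,3} 1  {2,4} 1  {3,4} 2  {3,5} 2  {4,5} 2
  3 to go: {0,3,5} 3  {0,4,5} 3  {1,3,4} 3  {1,3,5} 3  {2,3,4} 3  {2,4,5} 3  {3,4,5} 6
  4 to go: {0,1,3,5} 6  {0,2,4,5} 6  {0,3,4,5} 12  {1,2,3,4} 6  {1,3,4,5} 12  {2,3,4,5} 12
  if 0:c drops first: 30 orders
  if 1:b drops first: 30 orders
  if 2:a drops first: 30 orders
heap linearizations: 90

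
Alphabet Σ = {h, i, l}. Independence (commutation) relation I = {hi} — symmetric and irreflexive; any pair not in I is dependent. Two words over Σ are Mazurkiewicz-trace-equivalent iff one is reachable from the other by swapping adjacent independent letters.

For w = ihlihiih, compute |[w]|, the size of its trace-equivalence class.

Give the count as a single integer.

drop 0:i onto floor
drop 1:h onto floor
drop 2:l onto {0:i, 1:h}
drop 3:i onto {2:l}
drop 4:h onto {2:l}
drop 5:i onto {3:i}
drop 6:i onto {5:i}
drop 7:h onto {4:h}
ground layer = {0:i, 1:h}
drop-orders for the pieces not yet dropped (sum over which currently-grounded one goes next):
  1 to go: {6} 1  {7} 1
  2 to go: {4,7} 1  {5,6} 1  {6,7} 2
  3 to go: {3,5,6} 1  {4,6,7} 3  {5,6,7} 3
  4 to go: {3,5,6,7} 4  {4,5,6,7} 6
  5 to go: {3,4,5,6,7} 10
  6 to go: {2,3,4,5,6,7} 10
  if 0:i drops first: 10 orders
  if 1:h drops first: 10 orders
heap linearizations: 20

20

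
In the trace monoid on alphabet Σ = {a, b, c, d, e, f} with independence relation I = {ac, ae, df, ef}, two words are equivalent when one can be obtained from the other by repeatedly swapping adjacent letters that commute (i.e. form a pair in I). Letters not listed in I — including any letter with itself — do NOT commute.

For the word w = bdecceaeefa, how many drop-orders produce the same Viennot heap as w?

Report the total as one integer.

piece 0:b — minimal
piece 1:d rests on {0:b}
piece 2:e rests on {1:d}
piece 3:c rests on {2:e}
piece 4:c rests on {3:c}
piece 5:e rests on {4:c}
piece 6:a rests on {1:d}
piece 7:e rests on {5:e}
piece 8:e rests on {7:e}
piece 9:f rests on {4:c, 6:a}
piece 10:a rests on {9:f}
minimal pieces: {0:b}
ways to finish when only these pieces remain (= sum over removing one remaining piece with nothing left below it):
  1 left: {8}→1  {10}→1
  2 left: {7,8}→1  {8,10}→2  {9,10}→1
  3 left: {5,7,8}→1  {6,9,10}→1  {7,8,10}→3  {8,9,10}→3
  4 left: {5,7,8,10}→4  {6,8,9,10}→4  {7,8,9,10}→6
  5 left: {5,7,8,9,10}→10  {6,7,8,9,10}→10
  6 left: {4,5,7,8,9,10}→10  {5,6,7,8,9,10}→20
  7 left: {3,4,5,7,8,9,10}→10  {4,5,6,7,8,9,10}→30
  8 left: {2,3,4,5,7,8,9,10}→10  {3,4,5,6,7,8,9,10}→40
  9 left: {2,3,4,5,6,7,8,9,10}→50
  placing 0:b first → 50 extensions

50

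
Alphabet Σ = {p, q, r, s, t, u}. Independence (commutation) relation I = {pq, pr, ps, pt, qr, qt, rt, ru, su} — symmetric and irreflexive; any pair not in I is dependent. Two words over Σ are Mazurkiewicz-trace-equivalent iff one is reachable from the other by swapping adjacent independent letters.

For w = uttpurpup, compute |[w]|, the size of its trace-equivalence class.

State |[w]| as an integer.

27

0(u) covers ∅
1(t) covers 0:u
2(t) covers 1:t
3(p) covers 0:u
4(u) covers 2:t, 3:p
5(r) covers ∅
6(p) covers 4:u
7(u) covers 6:p
8(p) covers 7:u
floor of heap: 0:u, 5:r
completions by unplaced set U, small U first (add the entries for U minus each lowest piece of U):
  |U|=1: {5}:1  {8}:1
  |U|=2: {5,8}:2  {7,8}:1
  |U|=3: {5,7,8}:3  {6,7,8}:1
  |U|=4: {4,6,7,8}:1  {5,6,7,8}:4
  |U|=5: {2,4,6,7,8}:1  {3,4,6,7,8}:1  {4,5,6,7,8}:5
  |U|=6: {1,2,4,6,7,8}:1  {2,3,4,6,7,8}:2  {2,4,5,6,7,8}:6  {3,4,5,6,7,8}:6
  |U|=7: {1,2,3,4,6,7,8}:3  {1,2,4,5,6,7,8}:7  {2,3,4,5,6,7,8}:14
  start at 0(u): 24
  start at 5(r): 3
sum over floor = 27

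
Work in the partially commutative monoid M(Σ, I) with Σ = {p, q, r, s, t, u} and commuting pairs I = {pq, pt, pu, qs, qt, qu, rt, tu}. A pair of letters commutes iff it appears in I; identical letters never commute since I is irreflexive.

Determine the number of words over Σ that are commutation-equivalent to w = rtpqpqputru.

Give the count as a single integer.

0(r) covers ∅
1(t) covers ∅
2(p) covers 0:r
3(q) covers 0:r
4(p) covers 2:p
5(q) covers 3:q
6(p) covers 4:p
7(u) covers 0:r
8(t) covers 1:t
9(r) covers 5:q, 6:p, 7:u
10(u) covers 9:r
floor of heap: 0:r, 1:t
completions by unplaced set U, small U first (add the entries for U minus each lowest piece of U):
  |U|=1: {8}:1  {10}:1
  |U|=2: {1,8}:1  {8,10}:2  {9,10}:1
  |U|=3: {1,8,10}:3  {5,9,10}:1  {6,9,10}:1  {7,9,10}:1  {8,9,10}:3
  |U|=4: {1,8,9,10}:6  {3,5,9,10}:1  {4,6,9,10}:1  {5,6,9,10}:2  {5,7,9,10}:2  {5,8,9,10}:4  {6,7,9,10}:2  {6,8,9,10}:4  {7,8,9,10}:4
  |U|=5: {1,5,8,9,10}:10  {1,6,8,9,10}:10  {1,7,8,9,10}:10  {2,4,6,9,10}:1  {3,5,6,9,10}:3  {3,5,7,9,10}:3  {3,5,8,9,10}:5  {4,5,6,9,10}:3  {4,6,7,9,10}:3  {4,6,8,9,10}:5  {5,6,7,9,10}:6  {5,6,8,9,10}:10  {5,7,8,9,10}:10  {6,7,8,9,10}:10
  |U|=6: {1,3,5,8,9,10}:15  {1,4,6,8,9,10}:15  {1,5,6,8,9,10}:30  {1,5,7,8,9,10}:30  {1,6,7,8,9,10}:30  {2,4,5,6,9,10}:4  {2,4,6,7,9,10}:4  {2,4,6,8,9,10}:6  {3,4,5,6,9,10}:6  {3,5,6,7,9,10}:12  {3,5,6,8,9,10}:18  {3,5,7,8,9,10}:18  {4,5,6,7,9,10}:12  {4,5,6,8,9,10}:18  {4,6,7,8,9,10}:18  {5,6,7,8,9,10}:36
  |U|=7: {1,2,4,6,8,9,10}:21  {1,3,5,6,8,9,10}:63  {1,3,5,7,8,9,10}:63  {1,4,5,6,8,9,10}:63  {1,4,6,7,8,9,10}:63  {1,5,6,7,8,9,10}:126  {2,3,4,5,6,9,10}:10  {2,4,5,6,7,9,10}:20  {2,4,5,6,8,9,10}:28  {2,4,6,7,8,9,10}:28  {3,4,5,6,7,9,10}:30  {3,4,5,6,8,9,10}:42  {3,5,6,7,8,9,10}:84  {4,5,6,7,8,9,10}:84
  |U|=8: {1,2,4,5,6,8,9,10}:112  {1,2,4,6,7,8,9,10}:112  {1,3,4,5,6,8,9,10}:168  {1,3,5,6,7,8,9,10}:336  {1,4,5,6,7,8,9,10}:336  {2,3,4,5,6,7,9,10}:60  {2,3,4,5,6,8,9,10}:80  {2,4,5,6,7,8,9,10}:160  {3,4,5,6,7,8,9,10}:240
  |U|=9: {0,2,3,4,5,6,7,9,10}:60  {1,2,3,4,5,6,8,9,10}:360  {1,2,4,5,6,7,8,9,10}:720  {1,3,4,5,6,7,8,9,10}:1080  {2,3,4,5,6,7,8,9,10}:540
  start at 0(r): 2700
  start at 1(t): 600
sum over floor = 3300

3300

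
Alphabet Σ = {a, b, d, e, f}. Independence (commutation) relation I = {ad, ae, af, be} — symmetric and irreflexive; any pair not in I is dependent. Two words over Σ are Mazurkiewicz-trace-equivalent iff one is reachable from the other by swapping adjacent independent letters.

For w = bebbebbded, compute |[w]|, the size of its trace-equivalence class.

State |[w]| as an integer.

21

drop 0:b onto floor
drop 1:e onto floor
drop 2:b onto {0:b}
drop 3:b onto {2:b}
drop 4:e onto {1:e}
drop 5:b onto {3:b}
drop 6:b onto {5:b}
drop 7:d onto {4:e, 6:b}
drop 8:e onto {7:d}
drop 9:d onto {8:e}
ground layer = {0:b, 1:e}
drop-orders for the pieces not yet dropped (sum over which currently-grounded one goes next):
  1 to go: {9} 1
  2 to go: {8,9} 1
  3 to go: {7,8,9} 1
  4 to go: {4,7,8,9} 1  {6,7,8,9} 1
  5 to go: {1,4,7,8,9} 1  {4,6,7,8,9} 2  {5,6,7,8,9} 1
  6 to go: {1,4,6,7,8,9} 3  {3,5,6,7,8,9} 1  {4,5,6,7,8,9} 3
  7 to go: {1,4,5,6,7,8,9} 6  {2,3,5,6,7,8,9} 1  {3,4,5,6,7,8,9} 4
  8 to go: {0,2,3,5,6,7,8,9} 1  {1,3,4,5,6,7,8,9} 10  {2,3,4,5,6,7,8,9} 5
  if 0:b drops first: 15 orders
  if 1:e drops first: 6 orders
heap linearizations: 21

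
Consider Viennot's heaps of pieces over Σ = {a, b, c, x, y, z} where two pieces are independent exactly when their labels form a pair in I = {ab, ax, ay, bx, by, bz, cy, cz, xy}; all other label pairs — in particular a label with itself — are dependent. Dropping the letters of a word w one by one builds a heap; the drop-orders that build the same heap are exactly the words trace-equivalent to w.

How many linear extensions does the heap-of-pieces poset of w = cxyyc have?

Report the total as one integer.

0(c) covers ∅
1(x) covers 0:c
2(y) covers ∅
3(y) covers 2:y
4(c) covers 1:x
floor of heap: 0:c, 2:y
completions by unplaced set U, small U first (add the entries for U minus each lowest piece of U):
  |U|=1: {3}:1  {4}:1
  |U|=2: {1,4}:1  {2,3}:1  {3,4}:2
  |U|=3: {0,1,4}:1  {1,3,4}:3  {2,3,4}:3
  start at 0(c): 6
  start at 2(y): 4
sum over floor = 10

10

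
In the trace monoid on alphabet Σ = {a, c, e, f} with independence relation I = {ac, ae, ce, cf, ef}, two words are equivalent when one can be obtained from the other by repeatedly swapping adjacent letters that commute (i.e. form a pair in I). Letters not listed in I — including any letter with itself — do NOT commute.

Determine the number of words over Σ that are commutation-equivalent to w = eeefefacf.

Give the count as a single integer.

drop 0:e onto floor
drop 1:e onto {0:e}
drop 2:e onto {1:e}
drop 3:f onto floor
drop 4:e onto {2:e}
drop 5:f onto {3:f}
drop 6:a onto {5:f}
drop 7:c onto floor
drop 8:f onto {6:a}
ground layer = {0:e, 3:f, 7:c}
drop-orders for the pieces not yet dropped (sum over which currently-grounded one goes next):
  1 to go: {4} 1  {7} 1  {8} 1
  2 to go: {2,4} 1  {4,7} 2  {4,8} 2  {6,8} 1  {7,8} 2
  3 to go: {1,2,4} 1  {2,4,7} 3  {2,4,8} 3  {4,6,8} 3  {4,7,8} 6  {5,6,8} 1  {6,7,8} 3
  4 to go: {0,1,2,4} 1  {1,2,4,7} 4  {1,2,4,8} 4  {2,4,6,8} 6  {2,4,7,8} 12  {3,5,6,8} 1  {4,5,6,8} 4  {4,6,7,8} 12  {5,6,7,8} 4
  5 to go: {0,1,2,4,7} 5  {0,1,2,4,8} 5  {1,2,4,6,8} 10  {1,2,4,7,8} 20  {2,4,5,6,8} 10  {2,4,6,7,8} 30  {3,4,5,6,8} 5  {3,5,6,7,8} 5  {4,5,6,7,8} 20
  6 to go: {0,1,2,4,6,8} 15  {0,1,2,4,7,8} 30  {1,2,4,5,6,8} 20  {1,2,4,6,7,8} 60  {2,3,4,5,6,8} 15  {2,4,5,6,7,8} 60  {3,4,5,6,7,8} 30
  7 to go: {0,1,2,4,5,6,8} 35  {0,1,2,4,6,7,8} 105  {1,2,3,4,5,6,8} 35  {1,2,4,5,6,7,8} 140  {2,3,4,5,6,7,8} 105
  if 0:e drops first: 280 orders
  if 3:f drops first: 280 orders
  if 7:c drops first: 70 orders
heap linearizations: 630

630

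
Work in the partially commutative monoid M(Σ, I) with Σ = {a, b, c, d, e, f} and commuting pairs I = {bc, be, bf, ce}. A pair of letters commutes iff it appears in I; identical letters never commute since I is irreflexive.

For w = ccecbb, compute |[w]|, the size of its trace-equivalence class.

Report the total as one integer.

drop 0:c onto floor
drop 1:c onto {0:c}
drop 2:e onto floor
drop 3:c onto {1:c}
drop 4:b onto floor
drop 5:b onto {4:b}
ground layer = {0:c, 2:e, 4:b}
drop-orders for the pieces not yet dropped (sum over which currently-grounded one goes next):
  1 to go: {2} 1  {3} 1  {5} 1
  2 to go: {1,3} 1  {2,3} 2  {2,5} 2  {3,5} 2  {4,5} 1
  3 to go: {0,1,3} 1  {1,2,3} 3  {1,3,5} 3  {2,3,5} 6  {2,4,5} 3  {3,4,5} 3
  4 to go: {0,1,2,3} 4  {0,1,3,5} 4  {1,2,3,5} 12  {1,3,4,5} 6  {2,3,4,5} 12
  if 0:c drops first: 30 orders
  if 2:e drops first: 10 orders
  if 4:b drops first: 20 orders
heap linearizations: 60

60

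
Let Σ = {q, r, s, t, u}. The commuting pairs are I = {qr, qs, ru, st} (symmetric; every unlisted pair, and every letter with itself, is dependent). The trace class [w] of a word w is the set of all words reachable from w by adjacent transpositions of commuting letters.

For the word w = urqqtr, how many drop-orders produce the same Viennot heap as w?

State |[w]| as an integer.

4

drop 0:u onto floor
drop 1:r onto floor
drop 2:q onto {0:u}
drop 3:q onto {2:q}
drop 4:t onto {1:r, 3:q}
drop 5:r onto {4:t}
ground layer = {0:u, 1:r}
drop-orders for the pieces not yet dropped (sum over which currently-grounded one goes next):
  1 to go: {5} 1
  2 to go: {4,5} 1
  3 to go: {1,4,5} 1  {3,4,5} 1
  4 to go: {1,3,4,5} 2  {2,3,4,5} 1
  if 0:u drops first: 3 orders
  if 1:r drops first: 1 orders
heap linearizations: 4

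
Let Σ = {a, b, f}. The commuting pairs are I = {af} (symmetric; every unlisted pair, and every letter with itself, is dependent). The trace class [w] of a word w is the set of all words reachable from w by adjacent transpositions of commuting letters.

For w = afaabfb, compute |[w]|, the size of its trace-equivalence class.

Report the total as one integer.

4

#0=a has no predecessor
#1=f has no predecessor
#2=a depends on [0:a]
#3=a depends on [2:a]
#4=b depends on [1:f, 3:a]
#5=f depends on [4:b]
#6=b depends on [5:f]
sources: [0:a, 1:f]
N(rest) = Σ N(rest − s) over sources s of rest; N(one piece) = 1:
  size 1 → [6]=1
  size 2 → [5,6]=1
  size 3 → [4,5,6]=1
  size 4 → [1,4,5,6]=1  [3,4,5,6]=1
  size 5 → [1,3,4,5,6]=2  [2,3,4,5,6]=1
  first=0(a) contributes 3
  first=1(f) contributes 1
|[w]| = 4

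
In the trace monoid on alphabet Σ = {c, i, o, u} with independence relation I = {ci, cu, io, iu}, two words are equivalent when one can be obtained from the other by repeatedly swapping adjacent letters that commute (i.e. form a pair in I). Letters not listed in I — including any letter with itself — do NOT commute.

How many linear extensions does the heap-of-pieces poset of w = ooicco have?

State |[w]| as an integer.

0(o) covers ∅
1(o) covers 0:o
2(i) covers ∅
3(c) covers 1:o
4(c) covers 3:c
5(o) covers 4:c
floor of heap: 0:o, 2:i
completions by unplaced set U, small U first (add the entries for U minus each lowest piece of U):
  |U|=1: {2}:1  {5}:1
  |U|=2: {2,5}:2  {4,5}:1
  |U|=3: {2,4,5}:3  {3,4,5}:1
  |U|=4: {1,3,4,5}:1  {2,3,4,5}:4
  start at 0(o): 5
  start at 2(i): 1
sum over floor = 6

6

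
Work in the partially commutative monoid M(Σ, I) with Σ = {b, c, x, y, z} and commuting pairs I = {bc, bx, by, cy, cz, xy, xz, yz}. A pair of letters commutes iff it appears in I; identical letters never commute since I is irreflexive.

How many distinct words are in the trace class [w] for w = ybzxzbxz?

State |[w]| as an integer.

168

piece 0:y — minimal
piece 1:b — minimal
piece 2:z rests on {1:b}
piece 3:x — minimal
piece 4:z rests on {2:z}
piece 5:b rests on {4:z}
piece 6:x rests on {3:x}
piece 7:z rests on {5:b}
minimal pieces: {0:y, 1:b, 3:x}
ways to finish when only these pieces remain (= sum over removing one remaining piece with nothing left below it):
  1 left: {0}→1  {6}→1  {7}→1
  2 left: {0,6}→2  {0,7}→2  {3,6}→1  {5,7}→1  {6,7}→2
  3 left: {0,3,6}→3  {0,5,7}→3  {0,6,7}→6  {3,6,7}→3  {4,5,7}→1  {5,6,7}→3
  4 left: {0,3,6,7}→12  {0,4,5,7}→4  {0,5,6,7}→12  {2,4,5,7}→1  {3,5,6,7}→6  {4,5,6,7}→4
  5 left: {0,2,4,5,7}→5  {0,3,5,6,7}→30  {0,4,5,6,7}→20  {1,2,4,5,7}→1  {2,4,5,6,7}→5  {3,4,5,6,7}→10
  6 left: {0,1,2,4,5,7}→6  {0,2,4,5,6,7}→30  {0,3,4,5,6,7}→60  {1,2,4,5,6,7}→6  {2,3,4,5,6,7}→15
  placing 0:y first → 21 extensions
  placing 1:b first → 105 extensions
  placing 3:x first → 42 extensions
total linear extensions = 168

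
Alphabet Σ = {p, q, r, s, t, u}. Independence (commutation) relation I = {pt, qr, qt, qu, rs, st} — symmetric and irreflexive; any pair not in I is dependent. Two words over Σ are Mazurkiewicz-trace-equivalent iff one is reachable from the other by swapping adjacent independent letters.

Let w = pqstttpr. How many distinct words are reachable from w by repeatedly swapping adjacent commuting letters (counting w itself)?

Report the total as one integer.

piece 0:p — minimal
piece 1:q rests on {0:p}
piece 2:s rests on {1:q}
piece 3:t — minimal
piece 4:t rests on {3:t}
piece 5:t rests on {4:t}
piece 6:p rests on {2:s}
piece 7:r rests on {5:t, 6:p}
minimal pieces: {0:p, 3:t}
ways to finish when only these pieces remain (= sum over removing one remaining piece with nothing left below it):
  1 left: {7}→1
  2 left: {5,7}→1  {6,7}→1
  3 left: {2,6,7}→1  {4,5,7}→1  {5,6,7}→2
  4 left: {1,2,6,7}→1  {2,5,6,7}→3  {3,4,5,7}→1  {4,5,6,7}→3
  5 left: {0,1,2,6,7}→1  {1,2,5,6,7}→4  {2,4,5,6,7}→6  {3,4,5,6,7}→4
  6 left: {0,1,2,5,6,7}→5  {1,2,4,5,6,7}→10  {2,3,4,5,6,7}→10
  placing 0:p first → 20 extensions
  placing 3:t first → 15 extensions
total linear extensions = 35

35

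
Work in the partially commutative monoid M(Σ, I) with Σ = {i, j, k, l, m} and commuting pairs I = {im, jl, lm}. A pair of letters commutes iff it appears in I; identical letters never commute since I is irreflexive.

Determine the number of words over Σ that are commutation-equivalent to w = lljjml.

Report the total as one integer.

#0=l has no predecessor
#1=l depends on [0:l]
#2=j has no predecessor
#3=j depends on [2:j]
#4=m depends on [3:j]
#5=l depends on [1:l]
sources: [0:l, 2:j]
N(rest) = Σ N(rest − s) over sources s of rest; N(one piece) = 1:
  size 1 → [4]=1  [5]=1
  size 2 → [1,5]=1  [3,4]=1  [4,5]=2
  size 3 → [0,1,5]=1  [1,4,5]=3  [2,3,4]=1  [3,4,5]=3
  size 4 → [0,1,4,5]=4  [1,3,4,5]=6  [2,3,4,5]=4
  first=0(l) contributes 10
  first=2(j) contributes 10
|[w]| = 20

20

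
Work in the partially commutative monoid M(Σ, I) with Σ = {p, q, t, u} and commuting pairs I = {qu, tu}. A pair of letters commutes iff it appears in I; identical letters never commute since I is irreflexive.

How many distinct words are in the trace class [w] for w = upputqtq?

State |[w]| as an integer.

drop 0:u onto floor
drop 1:p onto {0:u}
drop 2:p onto {1:p}
drop 3:u onto {2:p}
drop 4:t onto {2:p}
drop 5:q onto {4:t}
drop 6:t onto {5:q}
drop 7:q onto {6:t}
ground layer = {0:u}
drop-orders for the pieces not yet dropped (sum over which currently-grounded one goes next):
  1 to go: {3} 1  {7} 1
  2 to go: {3,7} 2  {6,7} 1
  3 to go: {3,6,7} 3  {5,6,7} 1
  4 to go: {3,5,6,7} 4  {4,5,6,7} 1
  5 to go: {3,4,5,6,7} 5
  6 to go: {2,3,4,5,6,7} 5
  if 0:u drops first: 5 orders

5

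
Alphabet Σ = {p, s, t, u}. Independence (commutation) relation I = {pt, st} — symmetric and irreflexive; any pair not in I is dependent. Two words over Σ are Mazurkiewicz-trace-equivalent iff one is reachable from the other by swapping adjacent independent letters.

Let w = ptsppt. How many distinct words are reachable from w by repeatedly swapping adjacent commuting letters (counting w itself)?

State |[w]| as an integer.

15

#0=p has no predecessor
#1=t has no predecessor
#2=s depends on [0:p]
#3=p depends on [2:s]
#4=p depends on [3:p]
#5=t depends on [1:t]
sources: [0:p, 1:t]
N(rest) = Σ N(rest − s) over sources s of rest; N(one piece) = 1:
  size 1 → [4]=1  [5]=1
  size 2 → [1,5]=1  [3,4]=1  [4,5]=2
  size 3 → [1,4,5]=3  [2,3,4]=1  [3,4,5]=3
  size 4 → [0,2,3,4]=1  [1,3,4,5]=6  [2,3,4,5]=4
  first=0(p) contributes 10
  first=1(t) contributes 5
|[w]| = 15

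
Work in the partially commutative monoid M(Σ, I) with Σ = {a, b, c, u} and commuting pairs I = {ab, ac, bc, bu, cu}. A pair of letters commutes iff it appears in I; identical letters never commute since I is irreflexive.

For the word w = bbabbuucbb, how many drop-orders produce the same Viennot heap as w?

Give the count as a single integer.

drop 0:b onto floor
drop 1:b onto {0:b}
drop 2:a onto floor
drop 3:b onto {1:b}
drop 4:b onto {3:b}
drop 5:u onto {2:a}
drop 6:u onto {5:u}
drop 7:c onto floor
drop 8:b onto {4:b}
drop 9:b onto {8:b}
ground layer = {0:b, 2:a, 7:c}
drop-orders for the pieces not yet dropped (sum over which currently-grounded one goes next):
  1 to go: {6} 1  {7} 1  {9} 1
  2 to go: {5,6} 1  {6,7} 2  {6,9} 2  {7,9} 2  {8,9} 1
  3 to go: {2,5,6} 1  {4,8,9} 1  {5,6,7} 3  {5,6,9} 3  {6,7,9} 6  {6,8,9} 3  {7,8,9} 3
  4 to go: {2,5,6,7} 4  {2,5,6,9} 4  {3,4,8,9} 1  {4,6,8,9} 4  {4,7,8,9} 4  {5,6,7,9} 12  {5,6,8,9} 6  {6,7,8,9} 12
  5 to go: {1,3,4,8,9} 1  {2,5,6,7,9} 20  {2,5,6,8,9} 10  {3,4,6,8,9} 5  {3,4,7,8,9} 5  {4,5,6,8,9} 10  {4,6,7,8,9} 20  {5,6,7,8,9} 30
  6 to go: {0,1,3,4,8,9} 1  {1,3,4,6,8,9} 6  {1,3,4,7,8,9} 6  {2,4,5,6,8,9} 20  {2,5,6,7,8,9} 60  {3,4,5,6,8,9} 15  {3,4,6,7,8,9} 30  {4,5,6,7,8,9} 60
  7 to go: {0,1,3,4,6,8,9} 7  {0,1,3,4,7,8,9} 7  {1,3,4,5,6,8,9} 21  {1,3,4,6,7,8,9} 42  {2,3,4,5,6,8,9} 35  {2,4,5,6,7,8,9} 140  {3,4,5,6,7,8,9} 105
  8 to go: {0,1,3,4,5,6,8,9} 28  {0,1,3,4,6,7,8,9} 56  {1,2,3,4,5,6,8,9} 56  {1,3,4,5,6,7,8,9} 168  {2,3,4,5,6,7,8,9} 280
  if 0:b drops first: 504 orders
  if 2:a drops first: 252 orders
  if 7:c drops first: 84 orders
heap linearizations: 840

840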